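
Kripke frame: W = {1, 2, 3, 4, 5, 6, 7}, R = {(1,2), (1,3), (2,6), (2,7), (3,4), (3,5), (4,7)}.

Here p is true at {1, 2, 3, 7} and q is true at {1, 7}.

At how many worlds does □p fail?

2

1: successors {2, 3}; p there: 2:T, 3:T. ✓
2: successors {6, 7}; p there: 6:F, 7:T. ✗
3: successors {4, 5}; p there: 4:F, 5:F. ✗
4: successors {7}; p there: 7:T. ✓
5: no successors, so □p holds vacuously. ✓
6: no successors, so □p holds vacuously. ✓
7: no successors, so □p holds vacuously. ✓
Satisfying worlds: {1, 4, 5, 6, 7}.
So □p fails at the other 2 worlds.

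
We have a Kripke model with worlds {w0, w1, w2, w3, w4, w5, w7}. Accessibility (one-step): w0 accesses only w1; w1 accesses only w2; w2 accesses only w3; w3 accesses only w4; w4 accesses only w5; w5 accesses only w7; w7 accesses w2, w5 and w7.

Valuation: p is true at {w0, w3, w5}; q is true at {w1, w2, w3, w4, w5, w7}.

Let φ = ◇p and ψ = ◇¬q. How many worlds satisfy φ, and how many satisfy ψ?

For ◇p:
w0: successors {w1}; p there: w1:F. ✗
w1: successors {w2}; p there: w2:F. ✗
w2: successors {w3}; p there: w3:T. ✓
w3: successors {w4}; p there: w4:F. ✗
w4: successors {w5}; p there: w5:T. ✓
w5: successors {w7}; p there: w7:F. ✗
w7: successors {w2, w5, w7}; p there: w2:F, w5:T, w7:F. ✓
— 3 worlds.
For ◇¬q:
w0: successors {w1}; ¬q there: w1:F. ✗
w1: successors {w2}; ¬q there: w2:F. ✗
w2: successors {w3}; ¬q there: w3:F. ✗
w3: successors {w4}; ¬q there: w4:F. ✗
w4: successors {w5}; ¬q there: w5:F. ✗
w5: successors {w7}; ¬q there: w7:F. ✗
w7: successors {w2, w5, w7}; ¬q there: w2:F, w5:F, w7:F. ✗
— 0 worlds.

3 and 0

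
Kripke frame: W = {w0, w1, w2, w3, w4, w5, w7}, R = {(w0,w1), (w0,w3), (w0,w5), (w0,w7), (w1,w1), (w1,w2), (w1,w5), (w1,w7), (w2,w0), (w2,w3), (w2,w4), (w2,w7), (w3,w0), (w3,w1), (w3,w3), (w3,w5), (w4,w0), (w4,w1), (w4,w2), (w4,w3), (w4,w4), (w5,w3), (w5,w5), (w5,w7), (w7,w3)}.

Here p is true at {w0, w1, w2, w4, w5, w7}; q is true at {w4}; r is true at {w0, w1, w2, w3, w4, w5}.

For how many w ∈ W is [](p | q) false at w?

w0: successors {w1, w3, w5, w7}; p | q there: w1:T, w3:F, w5:T, w7:T. ✗
w1: successors {w1, w2, w5, w7}; p | q there: w1:T, w2:T, w5:T, w7:T. ✓
w2: successors {w0, w3, w4, w7}; p | q there: w0:T, w3:F, w4:T, w7:T. ✗
w3: successors {w0, w1, w3, w5}; p | q there: w0:T, w1:T, w3:F, w5:T. ✗
w4: successors {w0, w1, w2, w3, w4}; p | q there: w0:T, w1:T, w2:T, w3:F, w4:T. ✗
w5: successors {w3, w5, w7}; p | q there: w3:F, w5:T, w7:T. ✗
w7: successors {w3}; p | q there: w3:F. ✗
Satisfying worlds: {w1}.
So [](p | q) fails at the other 6 worlds.

6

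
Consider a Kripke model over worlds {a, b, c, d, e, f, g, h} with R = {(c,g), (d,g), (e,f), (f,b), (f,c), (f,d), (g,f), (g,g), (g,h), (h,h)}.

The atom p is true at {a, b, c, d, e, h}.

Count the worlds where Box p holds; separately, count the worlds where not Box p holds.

4 and 4

For Box p:
a: no successors, so Box p holds vacuously. ✓
b: no successors, so Box p holds vacuously. ✓
c: successors {g}; p there: g:F. ✗
d: successors {g}; p there: g:F. ✗
e: successors {f}; p there: f:F. ✗
f: successors {b, c, d}; p there: b:T, c:T, d:T. ✓
g: successors {f, g, h}; p there: f:F, g:F, h:T. ✗
h: successors {h}; p there: h:T. ✓
— 4 worlds.
For not Box p:
a: Box p is T. ✗
b: Box p is T. ✗
c: Box p is F. ✓
d: Box p is F. ✓
e: Box p is F. ✓
f: Box p is T. ✗
g: Box p is F. ✓
h: Box p is T. ✗
— 4 worlds.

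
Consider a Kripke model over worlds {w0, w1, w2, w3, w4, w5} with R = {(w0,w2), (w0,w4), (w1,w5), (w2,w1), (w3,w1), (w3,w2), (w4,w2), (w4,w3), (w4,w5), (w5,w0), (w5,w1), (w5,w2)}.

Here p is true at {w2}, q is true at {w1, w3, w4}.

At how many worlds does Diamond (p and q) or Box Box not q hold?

w0: Diamond (p and q) is F, Box Box not q is F. ✗
w1: Diamond (p and q) is F, Box Box not q is F. ✗
w2: Diamond (p and q) is F, Box Box not q is T. ✓
w3: Diamond (p and q) is F, Box Box not q is F. ✗
w4: Diamond (p and q) is F, Box Box not q is F. ✗
w5: Diamond (p and q) is F, Box Box not q is F. ✗
Satisfying worlds: {w2}.

1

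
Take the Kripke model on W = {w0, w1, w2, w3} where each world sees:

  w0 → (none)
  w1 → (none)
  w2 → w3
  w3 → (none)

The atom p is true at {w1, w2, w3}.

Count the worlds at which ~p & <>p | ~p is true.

w0: ~p & <>p is F, ~p is T. ✓
w1: ~p & <>p is F, ~p is F. ✗
w2: ~p & <>p is F, ~p is F. ✗
w3: ~p & <>p is F, ~p is F. ✗
Satisfying worlds: {w0}.

1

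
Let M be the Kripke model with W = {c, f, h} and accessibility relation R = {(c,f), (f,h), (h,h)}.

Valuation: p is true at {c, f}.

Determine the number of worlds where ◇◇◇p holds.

c: successors {f}; ◇◇p there: f:F. ✗
f: successors {h}; ◇◇p there: h:F. ✗
h: successors {h}; ◇◇p there: h:F. ✗
Satisfying worlds: ∅.

0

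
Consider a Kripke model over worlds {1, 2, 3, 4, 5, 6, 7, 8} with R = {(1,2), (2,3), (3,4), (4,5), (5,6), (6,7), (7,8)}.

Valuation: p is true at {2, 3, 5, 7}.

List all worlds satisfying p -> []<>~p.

1: p is F, []<>~p is F. ✓
2: p is T, []<>~p is T. ✓
3: p is T, []<>~p is F. ✗
4: p is F, []<>~p is T. ✓
5: p is T, []<>~p is F. ✗
6: p is F, []<>~p is T. ✓
7: p is T, []<>~p is F. ✗
8: p is F, []<>~p is T. ✓

{1, 2, 4, 6, 8}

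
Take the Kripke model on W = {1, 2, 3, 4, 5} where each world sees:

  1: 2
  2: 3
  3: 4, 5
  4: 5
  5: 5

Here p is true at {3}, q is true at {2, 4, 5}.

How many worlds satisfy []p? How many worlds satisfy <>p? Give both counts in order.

For []p:
1: successors {2}; p there: 2:F. ✗
2: successors {3}; p there: 3:T. ✓
3: successors {4, 5}; p there: 4:F, 5:F. ✗
4: successors {5}; p there: 5:F. ✗
5: successors {5}; p there: 5:F. ✗
— 1 world.
For <>p:
1: successors {2}; p there: 2:F. ✗
2: successors {3}; p there: 3:T. ✓
3: successors {4, 5}; p there: 4:F, 5:F. ✗
4: successors {5}; p there: 5:F. ✗
5: successors {5}; p there: 5:F. ✗
— 1 world.

1 and 1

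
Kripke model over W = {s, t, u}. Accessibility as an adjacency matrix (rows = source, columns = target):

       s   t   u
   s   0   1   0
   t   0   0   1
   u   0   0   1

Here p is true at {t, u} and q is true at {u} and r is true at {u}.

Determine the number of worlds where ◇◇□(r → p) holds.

3

s: successors {t}; ◇□(r → p) there: t:T. ✓
t: successors {u}; ◇□(r → p) there: u:T. ✓
u: successors {u}; ◇□(r → p) there: u:T. ✓
Satisfying worlds: {s, t, u}.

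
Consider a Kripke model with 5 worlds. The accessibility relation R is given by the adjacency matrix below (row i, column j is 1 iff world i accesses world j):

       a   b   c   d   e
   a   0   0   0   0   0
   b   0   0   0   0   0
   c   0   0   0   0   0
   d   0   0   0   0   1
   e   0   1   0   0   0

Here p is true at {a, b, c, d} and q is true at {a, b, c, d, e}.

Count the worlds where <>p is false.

4

a: no successors, so <>p fails. ✗
b: no successors, so <>p fails. ✗
c: no successors, so <>p fails. ✗
d: successors {e}; p there: e:F. ✗
e: successors {b}; p there: b:T. ✓
Satisfying worlds: {e}.
So <>p fails at the other 4 worlds.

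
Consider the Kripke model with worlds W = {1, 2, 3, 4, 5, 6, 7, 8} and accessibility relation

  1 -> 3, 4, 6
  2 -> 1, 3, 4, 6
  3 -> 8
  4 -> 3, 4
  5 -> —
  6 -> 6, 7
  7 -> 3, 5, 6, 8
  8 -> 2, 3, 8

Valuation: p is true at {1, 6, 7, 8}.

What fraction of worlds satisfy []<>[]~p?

1: successors {3, 4, 6}; <>[]~p there: 3:F, 4:T, 6:F. ✗
2: successors {1, 3, 4, 6}; <>[]~p there: 1:T, 3:F, 4:T, 6:F. ✗
3: successors {8}; <>[]~p there: 8:F. ✗
4: successors {3, 4}; <>[]~p there: 3:F, 4:T. ✗
5: no successors, so []<>[]~p holds vacuously. ✓
6: successors {6, 7}; <>[]~p there: 6:F, 7:T. ✗
7: successors {3, 5, 6, 8}; <>[]~p there: 3:F, 5:F, 6:F, 8:F. ✗
8: successors {2, 3, 8}; <>[]~p there: 2:T, 3:F, 8:F. ✗
That's 1 of 8 worlds, so 1/8.

1/8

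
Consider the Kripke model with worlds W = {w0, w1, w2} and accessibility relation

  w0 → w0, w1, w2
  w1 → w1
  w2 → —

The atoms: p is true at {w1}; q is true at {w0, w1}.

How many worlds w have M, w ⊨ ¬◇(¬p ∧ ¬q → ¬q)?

1

w0: ◇(¬p ∧ ¬q → ¬q) is T. ✗
w1: ◇(¬p ∧ ¬q → ¬q) is T. ✗
w2: ◇(¬p ∧ ¬q → ¬q) is F. ✓
Satisfying worlds: {w2}.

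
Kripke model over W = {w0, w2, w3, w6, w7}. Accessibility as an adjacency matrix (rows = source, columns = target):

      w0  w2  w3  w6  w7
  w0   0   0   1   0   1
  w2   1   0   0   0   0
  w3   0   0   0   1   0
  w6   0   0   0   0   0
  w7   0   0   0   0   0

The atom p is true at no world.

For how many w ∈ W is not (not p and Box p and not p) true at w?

3

w0: not p and Box p and not p is F. ✓
w2: not p and Box p and not p is F. ✓
w3: not p and Box p and not p is F. ✓
w6: not p and Box p and not p is T. ✗
w7: not p and Box p and not p is T. ✗
Satisfying worlds: {w0, w2, w3}.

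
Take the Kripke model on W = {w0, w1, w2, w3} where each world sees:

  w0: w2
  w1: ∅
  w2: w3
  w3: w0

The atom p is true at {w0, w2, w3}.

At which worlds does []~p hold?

{w1}

w0: successors {w2}; ~p there: w2:F. ✗
w1: no successors, so []~p holds vacuously. ✓
w2: successors {w3}; ~p there: w3:F. ✗
w3: successors {w0}; ~p there: w0:F. ✗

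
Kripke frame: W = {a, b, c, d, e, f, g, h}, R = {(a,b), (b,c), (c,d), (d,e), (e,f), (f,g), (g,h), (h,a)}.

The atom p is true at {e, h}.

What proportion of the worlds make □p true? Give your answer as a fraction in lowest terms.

1/4

a: successors {b}; p there: b:F. ✗
b: successors {c}; p there: c:F. ✗
c: successors {d}; p there: d:F. ✗
d: successors {e}; p there: e:T. ✓
e: successors {f}; p there: f:F. ✗
f: successors {g}; p there: g:F. ✗
g: successors {h}; p there: h:T. ✓
h: successors {a}; p there: a:F. ✗
That's 2 of 8 worlds, so 2/8 = 1/4.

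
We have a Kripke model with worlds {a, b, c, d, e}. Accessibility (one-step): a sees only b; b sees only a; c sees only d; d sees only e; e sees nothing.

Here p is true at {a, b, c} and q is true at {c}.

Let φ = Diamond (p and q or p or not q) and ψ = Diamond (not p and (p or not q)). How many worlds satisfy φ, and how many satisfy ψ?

4 and 2

For Diamond (p and q or p or not q):
a: successors {b}; p and q or p or not q there: b:T. ✓
b: successors {a}; p and q or p or not q there: a:T. ✓
c: successors {d}; p and q or p or not q there: d:T. ✓
d: successors {e}; p and q or p or not q there: e:T. ✓
e: no successors, so Diamond (p and q or p or not q) fails. ✗
— 4 worlds.
For Diamond (not p and (p or not q)):
a: successors {b}; not p and (p or not q) there: b:F. ✗
b: successors {a}; not p and (p or not q) there: a:F. ✗
c: successors {d}; not p and (p or not q) there: d:T. ✓
d: successors {e}; not p and (p or not q) there: e:T. ✓
e: no successors, so Diamond (not p and (p or not q)) fails. ✗
— 2 worlds.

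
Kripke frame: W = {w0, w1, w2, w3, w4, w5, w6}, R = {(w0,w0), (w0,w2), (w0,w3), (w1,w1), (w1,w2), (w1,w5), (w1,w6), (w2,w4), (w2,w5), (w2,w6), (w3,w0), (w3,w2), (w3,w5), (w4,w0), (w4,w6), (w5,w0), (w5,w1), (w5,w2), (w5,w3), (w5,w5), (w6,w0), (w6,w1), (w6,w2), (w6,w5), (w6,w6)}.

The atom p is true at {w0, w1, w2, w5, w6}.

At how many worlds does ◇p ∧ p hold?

w0: ◇p is T, p is T. ✓
w1: ◇p is T, p is T. ✓
w2: ◇p is T, p is T. ✓
w3: ◇p is T, p is F. ✗
w4: ◇p is T, p is F. ✗
w5: ◇p is T, p is T. ✓
w6: ◇p is T, p is T. ✓
Satisfying worlds: {w0, w1, w2, w5, w6}.

5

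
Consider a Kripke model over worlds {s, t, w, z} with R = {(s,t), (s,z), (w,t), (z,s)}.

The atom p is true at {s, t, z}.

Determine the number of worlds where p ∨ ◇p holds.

4

s: p is T, ◇p is T. ✓
t: p is T, ◇p is F. ✓
w: p is F, ◇p is T. ✓
z: p is T, ◇p is T. ✓
Satisfying worlds: {s, t, w, z}.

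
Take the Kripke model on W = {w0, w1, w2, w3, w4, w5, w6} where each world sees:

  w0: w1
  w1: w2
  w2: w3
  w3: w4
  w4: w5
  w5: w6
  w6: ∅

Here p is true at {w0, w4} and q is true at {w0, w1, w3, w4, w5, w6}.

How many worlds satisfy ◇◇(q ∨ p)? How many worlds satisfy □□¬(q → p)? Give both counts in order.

4 and 5

For ◇◇(q ∨ p):
w0: successors {w1}; ◇(q ∨ p) there: w1:F. ✗
w1: successors {w2}; ◇(q ∨ p) there: w2:T. ✓
w2: successors {w3}; ◇(q ∨ p) there: w3:T. ✓
w3: successors {w4}; ◇(q ∨ p) there: w4:T. ✓
w4: successors {w5}; ◇(q ∨ p) there: w5:T. ✓
w5: successors {w6}; ◇(q ∨ p) there: w6:F. ✗
w6: no successors, so ◇◇(q ∨ p) fails. ✗
— 4 worlds.
For □□¬(q → p):
w0: successors {w1}; □¬(q → p) there: w1:F. ✗
w1: successors {w2}; □¬(q → p) there: w2:T. ✓
w2: successors {w3}; □¬(q → p) there: w3:F. ✗
w3: successors {w4}; □¬(q → p) there: w4:T. ✓
w4: successors {w5}; □¬(q → p) there: w5:T. ✓
w5: successors {w6}; □¬(q → p) there: w6:T. ✓
w6: no successors, so □□¬(q → p) holds vacuously. ✓
— 5 worlds.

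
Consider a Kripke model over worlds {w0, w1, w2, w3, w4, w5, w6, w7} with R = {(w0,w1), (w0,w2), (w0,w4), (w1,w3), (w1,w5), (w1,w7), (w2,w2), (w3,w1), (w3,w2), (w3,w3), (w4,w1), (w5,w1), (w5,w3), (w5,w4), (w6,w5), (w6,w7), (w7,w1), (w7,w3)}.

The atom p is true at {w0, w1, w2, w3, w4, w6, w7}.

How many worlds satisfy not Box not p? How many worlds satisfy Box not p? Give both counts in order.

For not Box not p:
w0: Box not p is F. ✓
w1: Box not p is F. ✓
w2: Box not p is F. ✓
w3: Box not p is F. ✓
w4: Box not p is F. ✓
w5: Box not p is F. ✓
w6: Box not p is F. ✓
w7: Box not p is F. ✓
— 8 worlds.
For Box not p:
w0: successors {w1, w2, w4}; not p there: w1:F, w2:F, w4:F. ✗
w1: successors {w3, w5, w7}; not p there: w3:F, w5:T, w7:F. ✗
w2: successors {w2}; not p there: w2:F. ✗
w3: successors {w1, w2, w3}; not p there: w1:F, w2:F, w3:F. ✗
w4: successors {w1}; not p there: w1:F. ✗
w5: successors {w1, w3, w4}; not p there: w1:F, w3:F, w4:F. ✗
w6: successors {w5, w7}; not p there: w5:T, w7:F. ✗
w7: successors {w1, w3}; not p there: w1:F, w3:F. ✗
— 0 worlds.

8 and 0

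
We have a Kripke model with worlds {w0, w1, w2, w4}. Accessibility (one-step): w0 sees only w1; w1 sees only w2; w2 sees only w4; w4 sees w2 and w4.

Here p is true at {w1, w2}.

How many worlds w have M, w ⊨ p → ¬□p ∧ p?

w0: p is F, ¬□p ∧ p is F. ✓
w1: p is T, ¬□p ∧ p is F. ✗
w2: p is T, ¬□p ∧ p is T. ✓
w4: p is F, ¬□p ∧ p is F. ✓
Satisfying worlds: {w0, w2, w4}.

3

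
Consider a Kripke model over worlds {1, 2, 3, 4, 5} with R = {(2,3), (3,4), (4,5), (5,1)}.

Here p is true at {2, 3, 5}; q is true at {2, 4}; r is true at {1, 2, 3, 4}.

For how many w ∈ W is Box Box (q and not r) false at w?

3

1: no successors, so Box Box (q and not r) holds vacuously. ✓
2: successors {3}; Box (q and not r) there: 3:F. ✗
3: successors {4}; Box (q and not r) there: 4:F. ✗
4: successors {5}; Box (q and not r) there: 5:F. ✗
5: successors {1}; Box (q and not r) there: 1:T. ✓
Satisfying worlds: {1, 5}.
So Box Box (q and not r) fails at the other 3 worlds.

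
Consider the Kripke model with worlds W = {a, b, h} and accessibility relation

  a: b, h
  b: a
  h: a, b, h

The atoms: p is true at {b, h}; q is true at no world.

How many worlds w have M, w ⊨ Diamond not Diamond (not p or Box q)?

a: successors {b, h}; not Diamond (not p or Box q) there: b:F, h:F. ✗
b: successors {a}; not Diamond (not p or Box q) there: a:T. ✓
h: successors {a, b, h}; not Diamond (not p or Box q) there: a:T, b:F, h:F. ✓
Satisfying worlds: {b, h}.

2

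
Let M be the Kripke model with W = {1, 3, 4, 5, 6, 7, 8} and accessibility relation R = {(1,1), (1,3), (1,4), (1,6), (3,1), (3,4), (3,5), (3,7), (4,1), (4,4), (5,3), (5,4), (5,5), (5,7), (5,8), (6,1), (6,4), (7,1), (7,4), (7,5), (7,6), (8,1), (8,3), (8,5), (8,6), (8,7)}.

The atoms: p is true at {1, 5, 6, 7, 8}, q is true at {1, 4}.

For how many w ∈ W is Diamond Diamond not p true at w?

1: successors {1, 3, 4, 6}; Diamond not p there: 1:T, 3:T, 4:T, 6:T. ✓
3: successors {1, 4, 5, 7}; Diamond not p there: 1:T, 4:T, 5:T, 7:T. ✓
4: successors {1, 4}; Diamond not p there: 1:T, 4:T. ✓
5: successors {3, 4, 5, 7, 8}; Diamond not p there: 3:T, 4:T, 5:T, 7:T, 8:T. ✓
6: successors {1, 4}; Diamond not p there: 1:T, 4:T. ✓
7: successors {1, 4, 5, 6}; Diamond not p there: 1:T, 4:T, 5:T, 6:T. ✓
8: successors {1, 3, 5, 6, 7}; Diamond not p there: 1:T, 3:T, 5:T, 6:T, 7:T. ✓
Satisfying worlds: {1, 3, 4, 5, 6, 7, 8}.

7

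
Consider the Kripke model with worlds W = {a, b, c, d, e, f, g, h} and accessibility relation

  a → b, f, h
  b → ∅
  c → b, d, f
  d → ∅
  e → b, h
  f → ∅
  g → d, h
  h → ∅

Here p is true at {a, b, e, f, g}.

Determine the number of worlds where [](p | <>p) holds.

a: successors {b, f, h}; p | <>p there: b:T, f:T, h:F. ✗
b: no successors, so [](p | <>p) holds vacuously. ✓
c: successors {b, d, f}; p | <>p there: b:T, d:F, f:T. ✗
d: no successors, so [](p | <>p) holds vacuously. ✓
e: successors {b, h}; p | <>p there: b:T, h:F. ✗
f: no successors, so [](p | <>p) holds vacuously. ✓
g: successors {d, h}; p | <>p there: d:F, h:F. ✗
h: no successors, so [](p | <>p) holds vacuously. ✓
Satisfying worlds: {b, d, f, h}.

4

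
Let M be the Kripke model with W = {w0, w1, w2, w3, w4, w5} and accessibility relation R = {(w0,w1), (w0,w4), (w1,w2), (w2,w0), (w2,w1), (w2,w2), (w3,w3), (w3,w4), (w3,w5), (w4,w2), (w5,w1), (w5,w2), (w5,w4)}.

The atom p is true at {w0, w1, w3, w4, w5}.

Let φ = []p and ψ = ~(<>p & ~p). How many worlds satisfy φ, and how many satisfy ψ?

2 and 5

For []p:
w0: successors {w1, w4}; p there: w1:T, w4:T. ✓
w1: successors {w2}; p there: w2:F. ✗
w2: successors {w0, w1, w2}; p there: w0:T, w1:T, w2:F. ✗
w3: successors {w3, w4, w5}; p there: w3:T, w4:T, w5:T. ✓
w4: successors {w2}; p there: w2:F. ✗
w5: successors {w1, w2, w4}; p there: w1:T, w2:F, w4:T. ✗
— 2 worlds.
For ~(<>p & ~p):
w0: <>p & ~p is F. ✓
w1: <>p & ~p is F. ✓
w2: <>p & ~p is T. ✗
w3: <>p & ~p is F. ✓
w4: <>p & ~p is F. ✓
w5: <>p & ~p is F. ✓
— 5 worlds.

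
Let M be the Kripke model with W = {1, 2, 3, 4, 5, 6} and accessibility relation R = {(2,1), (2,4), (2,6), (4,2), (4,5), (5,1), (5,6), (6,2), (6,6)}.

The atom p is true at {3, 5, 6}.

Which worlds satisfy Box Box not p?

{1, 3}

1: no successors, so Box Box not p holds vacuously. ✓
2: successors {1, 4, 6}; Box not p there: 1:T, 4:F, 6:F. ✗
3: no successors, so Box Box not p holds vacuously. ✓
4: successors {2, 5}; Box not p there: 2:F, 5:F. ✗
5: successors {1, 6}; Box not p there: 1:T, 6:F. ✗
6: successors {2, 6}; Box not p there: 2:F, 6:F. ✗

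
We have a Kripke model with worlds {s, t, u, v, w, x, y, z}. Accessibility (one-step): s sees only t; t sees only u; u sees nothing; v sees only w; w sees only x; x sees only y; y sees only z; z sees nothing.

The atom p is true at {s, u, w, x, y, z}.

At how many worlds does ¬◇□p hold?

s: ◇□p is T. ✗
t: ◇□p is T. ✗
u: ◇□p is F. ✓
v: ◇□p is T. ✗
w: ◇□p is T. ✗
x: ◇□p is T. ✗
y: ◇□p is T. ✗
z: ◇□p is F. ✓
Satisfying worlds: {u, z}.

2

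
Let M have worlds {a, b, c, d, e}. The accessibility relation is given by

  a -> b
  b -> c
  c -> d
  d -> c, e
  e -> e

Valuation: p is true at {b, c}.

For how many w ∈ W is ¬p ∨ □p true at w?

4

a: ¬p is T, □p is T. ✓
b: ¬p is F, □p is T. ✓
c: ¬p is F, □p is F. ✗
d: ¬p is T, □p is F. ✓
e: ¬p is T, □p is F. ✓
Satisfying worlds: {a, b, d, e}.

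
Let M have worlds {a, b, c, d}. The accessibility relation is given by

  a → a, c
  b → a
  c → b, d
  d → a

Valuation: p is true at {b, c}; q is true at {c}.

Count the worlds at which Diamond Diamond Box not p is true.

a: successors {a, c}; Diamond Box not p there: a:F, c:T. ✓
b: successors {a}; Diamond Box not p there: a:F. ✗
c: successors {b, d}; Diamond Box not p there: b:F, d:F. ✗
d: successors {a}; Diamond Box not p there: a:F. ✗
Satisfying worlds: {a}.

1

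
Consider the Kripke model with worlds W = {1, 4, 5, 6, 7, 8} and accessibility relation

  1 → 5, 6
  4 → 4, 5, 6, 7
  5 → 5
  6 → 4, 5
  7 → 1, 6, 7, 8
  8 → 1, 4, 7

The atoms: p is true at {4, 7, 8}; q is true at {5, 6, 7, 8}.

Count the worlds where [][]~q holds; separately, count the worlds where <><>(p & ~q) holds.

For [][]~q:
1: successors {5, 6}; []~q there: 5:F, 6:F. ✗
4: successors {4, 5, 6, 7}; []~q there: 4:F, 5:F, 6:F, 7:F. ✗
5: successors {5}; []~q there: 5:F. ✗
6: successors {4, 5}; []~q there: 4:F, 5:F. ✗
7: successors {1, 6, 7, 8}; []~q there: 1:F, 6:F, 7:F, 8:F. ✗
8: successors {1, 4, 7}; []~q there: 1:F, 4:F, 7:F. ✗
— 0 worlds.
For <><>(p & ~q):
1: successors {5, 6}; <>(p & ~q) there: 5:F, 6:T. ✓
4: successors {4, 5, 6, 7}; <>(p & ~q) there: 4:T, 5:F, 6:T, 7:F. ✓
5: successors {5}; <>(p & ~q) there: 5:F. ✗
6: successors {4, 5}; <>(p & ~q) there: 4:T, 5:F. ✓
7: successors {1, 6, 7, 8}; <>(p & ~q) there: 1:F, 6:T, 7:F, 8:T. ✓
8: successors {1, 4, 7}; <>(p & ~q) there: 1:F, 4:T, 7:F. ✓
— 5 worlds.

0 and 5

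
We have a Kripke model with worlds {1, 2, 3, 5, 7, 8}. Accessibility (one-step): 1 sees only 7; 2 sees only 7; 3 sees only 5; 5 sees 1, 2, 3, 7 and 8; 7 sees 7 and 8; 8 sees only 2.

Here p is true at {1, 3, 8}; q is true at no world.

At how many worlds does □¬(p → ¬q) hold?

1: successors {7}; ¬(p → ¬q) there: 7:F. ✗
2: successors {7}; ¬(p → ¬q) there: 7:F. ✗
3: successors {5}; ¬(p → ¬q) there: 5:F. ✗
5: successors {1, 2, 3, 7, 8}; ¬(p → ¬q) there: 1:F, 2:F, 3:F, 7:F, 8:F. ✗
7: successors {7, 8}; ¬(p → ¬q) there: 7:F, 8:F. ✗
8: successors {2}; ¬(p → ¬q) there: 2:F. ✗
Satisfying worlds: ∅.

0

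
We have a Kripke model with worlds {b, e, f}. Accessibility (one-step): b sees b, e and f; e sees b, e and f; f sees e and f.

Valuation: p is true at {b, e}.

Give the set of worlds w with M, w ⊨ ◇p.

{b, e, f}

b: successors {b, e, f}; p there: b:T, e:T, f:F. ✓
e: successors {b, e, f}; p there: b:T, e:T, f:F. ✓
f: successors {e, f}; p there: e:T, f:F. ✓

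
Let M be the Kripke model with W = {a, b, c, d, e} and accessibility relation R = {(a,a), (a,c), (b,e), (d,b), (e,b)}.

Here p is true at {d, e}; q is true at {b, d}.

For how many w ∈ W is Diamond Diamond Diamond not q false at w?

3

a: successors {a, c}; Diamond Diamond not q there: a:T, c:F. ✓
b: successors {e}; Diamond Diamond not q there: e:T. ✓
c: no successors, so Diamond Diamond Diamond not q fails. ✗
d: successors {b}; Diamond Diamond not q there: b:F. ✗
e: successors {b}; Diamond Diamond not q there: b:F. ✗
Satisfying worlds: {a, b}.
So Diamond Diamond Diamond not q fails at the other 3 worlds.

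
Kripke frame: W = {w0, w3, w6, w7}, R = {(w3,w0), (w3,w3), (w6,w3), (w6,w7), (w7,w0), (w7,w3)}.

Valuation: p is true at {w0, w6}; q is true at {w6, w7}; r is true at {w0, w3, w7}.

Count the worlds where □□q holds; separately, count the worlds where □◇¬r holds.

1 and 1

For □□q:
w0: no successors, so □□q holds vacuously. ✓
w3: successors {w0, w3}; □q there: w0:T, w3:F. ✗
w6: successors {w3, w7}; □q there: w3:F, w7:F. ✗
w7: successors {w0, w3}; □q there: w0:T, w3:F. ✗
— 1 world.
For □◇¬r:
w0: no successors, so □◇¬r holds vacuously. ✓
w3: successors {w0, w3}; ◇¬r there: w0:F, w3:F. ✗
w6: successors {w3, w7}; ◇¬r there: w3:F, w7:F. ✗
w7: successors {w0, w3}; ◇¬r there: w0:F, w3:F. ✗
— 1 world.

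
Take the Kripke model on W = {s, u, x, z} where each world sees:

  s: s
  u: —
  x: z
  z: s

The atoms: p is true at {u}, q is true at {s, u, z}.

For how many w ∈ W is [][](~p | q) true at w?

s: successors {s}; [](~p | q) there: s:T. ✓
u: no successors, so [][](~p | q) holds vacuously. ✓
x: successors {z}; [](~p | q) there: z:T. ✓
z: successors {s}; [](~p | q) there: s:T. ✓
Satisfying worlds: {s, u, x, z}.

4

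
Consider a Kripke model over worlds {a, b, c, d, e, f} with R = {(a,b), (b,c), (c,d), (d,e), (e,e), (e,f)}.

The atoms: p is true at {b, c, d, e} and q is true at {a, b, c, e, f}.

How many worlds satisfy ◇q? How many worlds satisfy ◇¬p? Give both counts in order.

4 and 1

For ◇q:
a: successors {b}; q there: b:T. ✓
b: successors {c}; q there: c:T. ✓
c: successors {d}; q there: d:F. ✗
d: successors {e}; q there: e:T. ✓
e: successors {e, f}; q there: e:T, f:T. ✓
f: no successors, so ◇q fails. ✗
— 4 worlds.
For ◇¬p:
a: successors {b}; ¬p there: b:F. ✗
b: successors {c}; ¬p there: c:F. ✗
c: successors {d}; ¬p there: d:F. ✗
d: successors {e}; ¬p there: e:F. ✗
e: successors {e, f}; ¬p there: e:F, f:T. ✓
f: no successors, so ◇¬p fails. ✗
— 1 world.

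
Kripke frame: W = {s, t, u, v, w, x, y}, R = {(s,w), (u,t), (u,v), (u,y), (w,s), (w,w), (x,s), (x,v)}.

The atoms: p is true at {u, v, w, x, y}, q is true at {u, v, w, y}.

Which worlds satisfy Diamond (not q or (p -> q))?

{s, u, w, x}

s: successors {w}; not q or (p -> q) there: w:T. ✓
t: no successors, so Diamond (not q or (p -> q)) fails. ✗
u: successors {t, v, y}; not q or (p -> q) there: t:T, v:T, y:T. ✓
v: no successors, so Diamond (not q or (p -> q)) fails. ✗
w: successors {s, w}; not q or (p -> q) there: s:T, w:T. ✓
x: successors {s, v}; not q or (p -> q) there: s:T, v:T. ✓
y: no successors, so Diamond (not q or (p -> q)) fails. ✗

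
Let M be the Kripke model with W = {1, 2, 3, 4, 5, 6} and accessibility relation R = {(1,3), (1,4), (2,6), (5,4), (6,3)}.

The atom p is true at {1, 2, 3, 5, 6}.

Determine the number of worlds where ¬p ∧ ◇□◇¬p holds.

0

1: ¬p is F, ◇□◇¬p is T. ✗
2: ¬p is F, ◇□◇¬p is F. ✗
3: ¬p is F, ◇□◇¬p is F. ✗
4: ¬p is T, ◇□◇¬p is F. ✗
5: ¬p is F, ◇□◇¬p is T. ✗
6: ¬p is F, ◇□◇¬p is T. ✗
Satisfying worlds: ∅.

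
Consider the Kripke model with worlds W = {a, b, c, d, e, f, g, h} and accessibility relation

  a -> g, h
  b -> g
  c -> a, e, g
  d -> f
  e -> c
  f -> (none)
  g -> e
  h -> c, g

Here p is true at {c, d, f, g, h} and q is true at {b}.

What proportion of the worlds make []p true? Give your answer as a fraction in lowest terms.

3/4

a: successors {g, h}; p there: g:T, h:T. ✓
b: successors {g}; p there: g:T. ✓
c: successors {a, e, g}; p there: a:F, e:F, g:T. ✗
d: successors {f}; p there: f:T. ✓
e: successors {c}; p there: c:T. ✓
f: no successors, so []p holds vacuously. ✓
g: successors {e}; p there: e:F. ✗
h: successors {c, g}; p there: c:T, g:T. ✓
That's 6 of 8 worlds, so 6/8 = 3/4.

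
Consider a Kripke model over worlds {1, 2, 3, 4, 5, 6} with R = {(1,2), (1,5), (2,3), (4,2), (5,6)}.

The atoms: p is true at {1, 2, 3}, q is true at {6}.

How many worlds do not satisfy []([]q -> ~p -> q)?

1: successors {2, 5}; []q -> ~p -> q there: 2:T, 5:F. ✗
2: successors {3}; []q -> ~p -> q there: 3:T. ✓
3: no successors, so []([]q -> ~p -> q) holds vacuously. ✓
4: successors {2}; []q -> ~p -> q there: 2:T. ✓
5: successors {6}; []q -> ~p -> q there: 6:T. ✓
6: no successors, so []([]q -> ~p -> q) holds vacuously. ✓
Satisfying worlds: {2, 3, 4, 5, 6}.
So []([]q -> ~p -> q) fails at the other 1 world.

1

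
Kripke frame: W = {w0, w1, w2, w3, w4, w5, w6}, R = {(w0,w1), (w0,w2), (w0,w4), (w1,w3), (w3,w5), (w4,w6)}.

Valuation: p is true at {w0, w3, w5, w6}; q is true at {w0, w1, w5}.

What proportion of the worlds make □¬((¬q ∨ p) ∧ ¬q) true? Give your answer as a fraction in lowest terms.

w0: successors {w1, w2, w4}; ¬((¬q ∨ p) ∧ ¬q) there: w1:T, w2:F, w4:F. ✗
w1: successors {w3}; ¬((¬q ∨ p) ∧ ¬q) there: w3:F. ✗
w2: no successors, so □¬((¬q ∨ p) ∧ ¬q) holds vacuously. ✓
w3: successors {w5}; ¬((¬q ∨ p) ∧ ¬q) there: w5:T. ✓
w4: successors {w6}; ¬((¬q ∨ p) ∧ ¬q) there: w6:F. ✗
w5: no successors, so □¬((¬q ∨ p) ∧ ¬q) holds vacuously. ✓
w6: no successors, so □¬((¬q ∨ p) ∧ ¬q) holds vacuously. ✓
That's 4 of 7 worlds, so 4/7.

4/7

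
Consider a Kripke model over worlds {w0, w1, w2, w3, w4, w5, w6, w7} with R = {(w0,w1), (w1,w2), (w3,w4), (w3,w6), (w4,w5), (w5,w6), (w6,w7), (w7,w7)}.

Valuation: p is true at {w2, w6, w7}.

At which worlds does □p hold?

w0: successors {w1}; p there: w1:F. ✗
w1: successors {w2}; p there: w2:T. ✓
w2: no successors, so □p holds vacuously. ✓
w3: successors {w4, w6}; p there: w4:F, w6:T. ✗
w4: successors {w5}; p there: w5:F. ✗
w5: successors {w6}; p there: w6:T. ✓
w6: successors {w7}; p there: w7:T. ✓
w7: successors {w7}; p there: w7:T. ✓

{w1, w2, w5, w6, w7}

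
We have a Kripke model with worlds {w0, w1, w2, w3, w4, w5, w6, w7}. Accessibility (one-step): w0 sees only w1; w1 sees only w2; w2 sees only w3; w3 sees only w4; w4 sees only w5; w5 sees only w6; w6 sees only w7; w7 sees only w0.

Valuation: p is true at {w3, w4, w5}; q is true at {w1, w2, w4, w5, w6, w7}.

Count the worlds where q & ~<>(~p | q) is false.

w0: q is F, ~<>(~p | q) is F. ✗
w1: q is T, ~<>(~p | q) is F. ✗
w2: q is T, ~<>(~p | q) is T. ✓
w3: q is F, ~<>(~p | q) is F. ✗
w4: q is T, ~<>(~p | q) is F. ✗
w5: q is T, ~<>(~p | q) is F. ✗
w6: q is T, ~<>(~p | q) is F. ✗
w7: q is T, ~<>(~p | q) is F. ✗
Satisfying worlds: {w2}.
So q & ~<>(~p | q) fails at the other 7 worlds.

7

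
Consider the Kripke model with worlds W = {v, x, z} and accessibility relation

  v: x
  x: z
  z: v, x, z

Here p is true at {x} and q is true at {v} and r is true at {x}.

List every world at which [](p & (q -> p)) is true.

v: successors {x}; p & (q -> p) there: x:T. ✓
x: successors {z}; p & (q -> p) there: z:F. ✗
z: successors {v, x, z}; p & (q -> p) there: v:F, x:T, z:F. ✗

{v}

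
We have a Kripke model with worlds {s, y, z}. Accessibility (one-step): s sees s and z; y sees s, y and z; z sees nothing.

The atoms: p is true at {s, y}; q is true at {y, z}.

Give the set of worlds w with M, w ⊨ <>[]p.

s: successors {s, z}; []p there: s:F, z:T. ✓
y: successors {s, y, z}; []p there: s:F, y:F, z:T. ✓
z: no successors, so <>[]p fails. ✗

{s, y}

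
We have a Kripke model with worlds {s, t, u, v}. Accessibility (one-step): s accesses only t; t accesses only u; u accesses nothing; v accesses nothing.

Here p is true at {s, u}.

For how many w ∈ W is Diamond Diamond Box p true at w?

1

s: successors {t}; Diamond Box p there: t:T. ✓
t: successors {u}; Diamond Box p there: u:F. ✗
u: no successors, so Diamond Diamond Box p fails. ✗
v: no successors, so Diamond Diamond Box p fails. ✗
Satisfying worlds: {s}.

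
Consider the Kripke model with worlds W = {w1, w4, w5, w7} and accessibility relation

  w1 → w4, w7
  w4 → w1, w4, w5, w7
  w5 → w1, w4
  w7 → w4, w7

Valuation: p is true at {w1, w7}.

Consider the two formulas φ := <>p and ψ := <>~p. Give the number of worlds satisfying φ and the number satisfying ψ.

For <>p:
w1: successors {w4, w7}; p there: w4:F, w7:T. ✓
w4: successors {w1, w4, w5, w7}; p there: w1:T, w4:F, w5:F, w7:T. ✓
w5: successors {w1, w4}; p there: w1:T, w4:F. ✓
w7: successors {w4, w7}; p there: w4:F, w7:T. ✓
— 4 worlds.
For <>~p:
w1: successors {w4, w7}; ~p there: w4:T, w7:F. ✓
w4: successors {w1, w4, w5, w7}; ~p there: w1:F, w4:T, w5:T, w7:F. ✓
w5: successors {w1, w4}; ~p there: w1:F, w4:T. ✓
w7: successors {w4, w7}; ~p there: w4:T, w7:F. ✓
— 4 worlds.

4 and 4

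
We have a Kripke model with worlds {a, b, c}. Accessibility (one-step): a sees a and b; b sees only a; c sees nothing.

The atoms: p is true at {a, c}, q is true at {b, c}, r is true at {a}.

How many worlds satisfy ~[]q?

a: []q is F. ✓
b: []q is F. ✓
c: []q is T. ✗
Satisfying worlds: {a, b}.

2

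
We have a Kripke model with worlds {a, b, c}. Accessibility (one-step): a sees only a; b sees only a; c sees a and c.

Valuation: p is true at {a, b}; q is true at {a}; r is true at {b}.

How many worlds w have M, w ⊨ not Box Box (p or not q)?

0

a: Box Box (p or not q) is T. ✗
b: Box Box (p or not q) is T. ✗
c: Box Box (p or not q) is T. ✗
Satisfying worlds: ∅.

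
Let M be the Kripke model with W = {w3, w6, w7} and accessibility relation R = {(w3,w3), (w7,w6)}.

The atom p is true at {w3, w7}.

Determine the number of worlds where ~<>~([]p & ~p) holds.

2

w3: <>~([]p & ~p) is T. ✗
w6: <>~([]p & ~p) is F. ✓
w7: <>~([]p & ~p) is F. ✓
Satisfying worlds: {w6, w7}.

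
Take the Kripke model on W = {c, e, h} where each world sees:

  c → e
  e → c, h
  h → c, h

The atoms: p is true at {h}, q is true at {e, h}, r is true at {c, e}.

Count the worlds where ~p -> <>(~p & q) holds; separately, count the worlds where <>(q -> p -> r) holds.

2 and 3

For ~p -> <>(~p & q):
c: ~p is T, <>(~p & q) is T. ✓
e: ~p is T, <>(~p & q) is F. ✗
h: ~p is F, <>(~p & q) is F. ✓
— 2 worlds.
For <>(q -> p -> r):
c: successors {e}; q -> p -> r there: e:T. ✓
e: successors {c, h}; q -> p -> r there: c:T, h:F. ✓
h: successors {c, h}; q -> p -> r there: c:T, h:F. ✓
— 3 worlds.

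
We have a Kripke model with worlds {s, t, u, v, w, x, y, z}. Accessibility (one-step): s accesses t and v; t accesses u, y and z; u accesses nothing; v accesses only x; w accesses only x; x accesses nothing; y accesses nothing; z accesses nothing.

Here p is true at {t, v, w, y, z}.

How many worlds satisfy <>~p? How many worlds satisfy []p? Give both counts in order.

3 and 5

For <>~p:
s: successors {t, v}; ~p there: t:F, v:F. ✗
t: successors {u, y, z}; ~p there: u:T, y:F, z:F. ✓
u: no successors, so <>~p fails. ✗
v: successors {x}; ~p there: x:T. ✓
w: successors {x}; ~p there: x:T. ✓
x: no successors, so <>~p fails. ✗
y: no successors, so <>~p fails. ✗
z: no successors, so <>~p fails. ✗
— 3 worlds.
For []p:
s: successors {t, v}; p there: t:T, v:T. ✓
t: successors {u, y, z}; p there: u:F, y:T, z:T. ✗
u: no successors, so []p holds vacuously. ✓
v: successors {x}; p there: x:F. ✗
w: successors {x}; p there: x:F. ✗
x: no successors, so []p holds vacuously. ✓
y: no successors, so []p holds vacuously. ✓
z: no successors, so []p holds vacuously. ✓
— 5 worlds.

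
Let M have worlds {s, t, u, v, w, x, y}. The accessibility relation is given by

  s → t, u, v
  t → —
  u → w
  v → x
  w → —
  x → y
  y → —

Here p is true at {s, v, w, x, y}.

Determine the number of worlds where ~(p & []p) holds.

3

s: p & []p is F. ✓
t: p & []p is F. ✓
u: p & []p is F. ✓
v: p & []p is T. ✗
w: p & []p is T. ✗
x: p & []p is T. ✗
y: p & []p is T. ✗
Satisfying worlds: {s, t, u}.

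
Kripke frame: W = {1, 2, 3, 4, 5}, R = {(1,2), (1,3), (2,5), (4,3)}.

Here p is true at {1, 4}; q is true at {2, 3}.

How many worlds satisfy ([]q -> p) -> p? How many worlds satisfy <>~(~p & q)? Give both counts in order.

4 and 1

For ([]q -> p) -> p:
1: []q -> p is T, p is T. ✓
2: []q -> p is T, p is F. ✗
3: []q -> p is F, p is F. ✓
4: []q -> p is T, p is T. ✓
5: []q -> p is F, p is F. ✓
— 4 worlds.
For <>~(~p & q):
1: successors {2, 3}; ~(~p & q) there: 2:F, 3:F. ✗
2: successors {5}; ~(~p & q) there: 5:T. ✓
3: no successors, so <>~(~p & q) fails. ✗
4: successors {3}; ~(~p & q) there: 3:F. ✗
5: no successors, so <>~(~p & q) fails. ✗
— 1 world.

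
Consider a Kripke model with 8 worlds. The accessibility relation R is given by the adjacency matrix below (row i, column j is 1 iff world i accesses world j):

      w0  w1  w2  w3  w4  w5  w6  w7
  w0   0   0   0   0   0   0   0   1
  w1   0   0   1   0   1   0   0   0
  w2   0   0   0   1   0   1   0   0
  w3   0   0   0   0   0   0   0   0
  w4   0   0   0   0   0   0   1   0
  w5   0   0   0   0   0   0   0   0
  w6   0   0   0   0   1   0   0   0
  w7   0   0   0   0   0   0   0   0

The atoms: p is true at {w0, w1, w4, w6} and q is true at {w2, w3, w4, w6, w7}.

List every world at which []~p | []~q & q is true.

{w0, w2, w3, w5, w7}

w0: []~p is T, []~q & q is F. ✓
w1: []~p is F, []~q & q is F. ✗
w2: []~p is T, []~q & q is F. ✓
w3: []~p is T, []~q & q is T. ✓
w4: []~p is F, []~q & q is F. ✗
w5: []~p is T, []~q & q is F. ✓
w6: []~p is F, []~q & q is F. ✗
w7: []~p is T, []~q & q is T. ✓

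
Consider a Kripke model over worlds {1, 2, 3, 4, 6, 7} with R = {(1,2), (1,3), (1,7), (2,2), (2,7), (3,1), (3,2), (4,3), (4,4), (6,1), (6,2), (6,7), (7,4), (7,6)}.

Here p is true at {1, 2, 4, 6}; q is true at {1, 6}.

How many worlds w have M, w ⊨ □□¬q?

1

1: successors {2, 3, 7}; □¬q there: 2:T, 3:F, 7:F. ✗
2: successors {2, 7}; □¬q there: 2:T, 7:F. ✗
3: successors {1, 2}; □¬q there: 1:T, 2:T. ✓
4: successors {3, 4}; □¬q there: 3:F, 4:T. ✗
6: successors {1, 2, 7}; □¬q there: 1:T, 2:T, 7:F. ✗
7: successors {4, 6}; □¬q there: 4:T, 6:F. ✗
Satisfying worlds: {3}.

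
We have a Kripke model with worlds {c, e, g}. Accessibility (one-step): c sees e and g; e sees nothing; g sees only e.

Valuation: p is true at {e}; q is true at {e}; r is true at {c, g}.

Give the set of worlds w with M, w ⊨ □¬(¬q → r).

c: successors {e, g}; ¬(¬q → r) there: e:F, g:F. ✗
e: no successors, so □¬(¬q → r) holds vacuously. ✓
g: successors {e}; ¬(¬q → r) there: e:F. ✗

{e}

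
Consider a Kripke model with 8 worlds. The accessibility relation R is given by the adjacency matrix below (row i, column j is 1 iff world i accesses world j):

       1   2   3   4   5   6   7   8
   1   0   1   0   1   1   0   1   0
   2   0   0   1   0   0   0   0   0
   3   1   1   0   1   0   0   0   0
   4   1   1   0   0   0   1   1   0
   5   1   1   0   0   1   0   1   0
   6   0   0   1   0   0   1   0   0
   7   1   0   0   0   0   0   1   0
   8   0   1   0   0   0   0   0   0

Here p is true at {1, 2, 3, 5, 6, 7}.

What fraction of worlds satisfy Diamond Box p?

7/8

1: successors {2, 4, 5, 7}; Box p there: 2:T, 4:T, 5:T, 7:T. ✓
2: successors {3}; Box p there: 3:F. ✗
3: successors {1, 2, 4}; Box p there: 1:F, 2:T, 4:T. ✓
4: successors {1, 2, 6, 7}; Box p there: 1:F, 2:T, 6:T, 7:T. ✓
5: successors {1, 2, 5, 7}; Box p there: 1:F, 2:T, 5:T, 7:T. ✓
6: successors {3, 6}; Box p there: 3:F, 6:T. ✓
7: successors {1, 7}; Box p there: 1:F, 7:T. ✓
8: successors {2}; Box p there: 2:T. ✓
That's 7 of 8 worlds, so 7/8.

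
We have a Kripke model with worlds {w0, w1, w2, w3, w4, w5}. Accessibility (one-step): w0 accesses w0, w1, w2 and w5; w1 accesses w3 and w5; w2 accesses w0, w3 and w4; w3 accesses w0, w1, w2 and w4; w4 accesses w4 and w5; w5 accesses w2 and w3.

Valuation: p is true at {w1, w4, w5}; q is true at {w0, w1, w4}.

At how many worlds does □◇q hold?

2

w0: successors {w0, w1, w2, w5}; ◇q there: w0:T, w1:F, w2:T, w5:F. ✗
w1: successors {w3, w5}; ◇q there: w3:T, w5:F. ✗
w2: successors {w0, w3, w4}; ◇q there: w0:T, w3:T, w4:T. ✓
w3: successors {w0, w1, w2, w4}; ◇q there: w0:T, w1:F, w2:T, w4:T. ✗
w4: successors {w4, w5}; ◇q there: w4:T, w5:F. ✗
w5: successors {w2, w3}; ◇q there: w2:T, w3:T. ✓
Satisfying worlds: {w2, w5}.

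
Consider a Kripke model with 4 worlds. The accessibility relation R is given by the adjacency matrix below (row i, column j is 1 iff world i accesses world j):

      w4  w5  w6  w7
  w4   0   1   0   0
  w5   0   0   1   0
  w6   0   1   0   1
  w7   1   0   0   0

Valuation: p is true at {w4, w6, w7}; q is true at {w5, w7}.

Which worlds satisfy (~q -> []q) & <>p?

w4: ~q -> []q is T, <>p is F. ✗
w5: ~q -> []q is T, <>p is T. ✓
w6: ~q -> []q is T, <>p is T. ✓
w7: ~q -> []q is T, <>p is T. ✓

{w5, w6, w7}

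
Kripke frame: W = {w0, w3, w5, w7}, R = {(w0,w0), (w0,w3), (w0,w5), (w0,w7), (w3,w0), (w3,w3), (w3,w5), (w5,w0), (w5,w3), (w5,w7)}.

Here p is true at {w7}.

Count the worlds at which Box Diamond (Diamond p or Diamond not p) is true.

2

w0: successors {w0, w3, w5, w7}; Diamond (Diamond p or Diamond not p) there: w0:T, w3:T, w5:T, w7:F. ✗
w3: successors {w0, w3, w5}; Diamond (Diamond p or Diamond not p) there: w0:T, w3:T, w5:T. ✓
w5: successors {w0, w3, w7}; Diamond (Diamond p or Diamond not p) there: w0:T, w3:T, w7:F. ✗
w7: no successors, so Box Diamond (Diamond p or Diamond not p) holds vacuously. ✓
Satisfying worlds: {w3, w7}.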